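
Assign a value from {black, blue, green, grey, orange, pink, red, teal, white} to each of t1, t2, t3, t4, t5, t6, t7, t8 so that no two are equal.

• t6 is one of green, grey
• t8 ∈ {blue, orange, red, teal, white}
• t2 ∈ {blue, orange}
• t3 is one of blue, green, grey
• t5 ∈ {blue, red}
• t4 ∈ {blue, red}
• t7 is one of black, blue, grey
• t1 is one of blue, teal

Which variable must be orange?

t2

The 8 variables together cover exactly {black, blue, green, grey, orange, red, teal, white} — 8 values for 8 variables — and black appears only in t7's list, so t7 = black.
The 7 still-open variables together cover exactly {blue, green, grey, orange, red, teal, white} — 7 values for 7 variables — and white appears only in t8's list, so t8 = white.
Among the 6 still-open variables, orange fits only t2 (and all 6 values in {blue, green, grey, orange, red, teal} must be used), so t2 = orange.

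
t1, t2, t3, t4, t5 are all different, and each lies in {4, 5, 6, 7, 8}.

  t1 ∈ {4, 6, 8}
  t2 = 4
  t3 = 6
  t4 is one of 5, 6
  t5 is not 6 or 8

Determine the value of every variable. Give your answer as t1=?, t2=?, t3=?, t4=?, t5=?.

t1=8, t2=4, t3=6, t4=5, t5=7

t2 must be 4 (only option left). Eliminate 4 elsewhere: t1, t5.
That leaves t3 = 6. Strike 6 from t1, t4.
t4's domain is down to {5}, so t4 = 5. Eliminate 5 elsewhere: t5.
That leaves t5 = 7.
t1 has just one choice, so t1 = 8.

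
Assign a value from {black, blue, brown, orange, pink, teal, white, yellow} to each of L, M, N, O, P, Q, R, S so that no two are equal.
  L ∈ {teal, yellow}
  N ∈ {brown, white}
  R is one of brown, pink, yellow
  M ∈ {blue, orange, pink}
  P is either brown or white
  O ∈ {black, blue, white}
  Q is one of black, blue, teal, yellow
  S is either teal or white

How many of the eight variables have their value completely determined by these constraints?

4

Among the 8 variables, orange fits only M (and all 8 values in {black, blue, brown, orange, pink, teal, white, yellow} must be used), so M = orange.
The 7 still-open variables together cover exactly {black, blue, brown, pink, teal, white, yellow} — 7 values for 7 variables — and pink appears only in R's list, so R = pink.
N and P share exactly the 2 values {brown, white}; by pigeonhole those values go to them, so strike brown, white from O, S.
S's domain is down to {teal}, so S = teal. Remove teal from L, Q.
That leaves L = yellow. Eliminate yellow elsewhere: Q.
Determined: L=yellow, M=orange, R=pink, S=teal. The other variables each still have more than one consistent value. That makes 4.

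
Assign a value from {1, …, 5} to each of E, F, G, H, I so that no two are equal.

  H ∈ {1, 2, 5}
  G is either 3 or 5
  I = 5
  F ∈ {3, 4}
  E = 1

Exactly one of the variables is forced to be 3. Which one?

E's domain is down to {1}, so E = 1. Strike 1 from H.
That leaves I = 5. So G, H can't be 5.
So 3 goes to G.

G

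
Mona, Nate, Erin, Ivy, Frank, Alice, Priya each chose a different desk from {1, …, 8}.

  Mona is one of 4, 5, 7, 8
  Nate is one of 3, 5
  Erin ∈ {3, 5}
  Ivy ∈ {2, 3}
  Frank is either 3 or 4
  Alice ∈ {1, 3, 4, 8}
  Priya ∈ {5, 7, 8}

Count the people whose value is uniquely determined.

The 7 variables draw from only 7 values {1, 2, 3, 4, 5, 7, 8}, so each is used; only Alice can be 1, hence Alice = 1.
The 6 still-open variables draw from only 6 values {2, 3, 4, 5, 7, 8}, so each is used; only Ivy can be 2, hence Ivy = 2.
The 2 variables Nate and Erin are confined to {3, 5}, which locks those values in; drop them from Mona, Frank, Priya.
Frank has just one choice, so Frank = 4. Strike 4 from Mona.
Determined: Ivy=2, Frank=4, Alice=1. The other people each still have more than one consistent value. That makes 3.

3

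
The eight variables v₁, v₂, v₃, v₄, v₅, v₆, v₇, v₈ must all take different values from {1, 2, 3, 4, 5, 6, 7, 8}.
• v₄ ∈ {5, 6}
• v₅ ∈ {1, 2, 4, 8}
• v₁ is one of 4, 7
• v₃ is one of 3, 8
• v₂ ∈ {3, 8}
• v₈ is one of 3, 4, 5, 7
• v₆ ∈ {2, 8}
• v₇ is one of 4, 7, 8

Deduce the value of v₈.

Among the 8 variables, 1 fits only v₅ (and all 8 values in {1, 2, 3, 4, 5, 6, 7, 8} must be used), so v₅ = 1.
The 7 still-open variables draw from only 7 values {2, 3, 4, 5, 6, 7, 8}, so each is used; only v₆ can be 2, hence v₆ = 2.
The 6 still-open variables together cover exactly {3, 4, 5, 6, 7, 8} — 6 values for 6 variables — and 6 appears only in v₄'s list, so v₄ = 6.
Among the 5 still-open variables, 5 fits only v₈ (and all 5 values in {3, 4, 5, 7, 8} must be used), so v₈ = 5.

5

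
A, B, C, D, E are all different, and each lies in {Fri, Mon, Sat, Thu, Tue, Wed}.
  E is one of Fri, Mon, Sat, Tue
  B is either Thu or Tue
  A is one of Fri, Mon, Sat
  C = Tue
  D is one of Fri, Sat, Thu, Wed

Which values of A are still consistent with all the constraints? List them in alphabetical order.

Fri, Mon, Sat

C has just one choice, so C = Tue. So B, E can't be Tue.
B's domain is down to {Thu}, so B = Thu. Remove Thu from D.
No further eliminations apply; A can still be any of Fri, Mon, Sat.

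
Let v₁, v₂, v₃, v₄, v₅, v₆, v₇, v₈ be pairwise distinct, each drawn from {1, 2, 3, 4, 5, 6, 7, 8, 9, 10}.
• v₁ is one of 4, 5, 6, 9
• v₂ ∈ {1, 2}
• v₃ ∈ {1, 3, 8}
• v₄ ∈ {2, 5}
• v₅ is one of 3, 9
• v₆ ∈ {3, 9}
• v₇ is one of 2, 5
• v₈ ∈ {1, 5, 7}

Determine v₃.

v₄ and v₇ between them cover only {2, 5} — a naked pair. Remove those values from v₁, v₂, v₈.
v₂ has just one choice, so v₂ = 1. Strike 1 from v₃, v₈.
That leaves v₈ = 7.
The 2 variables v₅ and v₆ are confined to {3, 9}, which locks those values in; drop them from v₁, v₃.
So v₃ = 8.

8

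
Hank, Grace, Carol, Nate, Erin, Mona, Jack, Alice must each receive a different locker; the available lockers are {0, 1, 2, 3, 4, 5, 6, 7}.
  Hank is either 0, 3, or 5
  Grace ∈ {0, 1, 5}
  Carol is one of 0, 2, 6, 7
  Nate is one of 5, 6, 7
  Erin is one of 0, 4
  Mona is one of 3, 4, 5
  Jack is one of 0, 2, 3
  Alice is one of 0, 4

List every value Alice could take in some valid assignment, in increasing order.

0, 4

Among the 8 variables, 1 fits only Grace (and all 8 values in {0, 1, 2, 3, 4, 5, 6, 7} must be used), so Grace = 1.
Erin and Alice share exactly the 2 values {0, 4}; by pigeonhole those values go to them, so strike 0, 4 from Hank, Carol, Mona, Jack.
Hank and Mona share exactly the 2 values {3, 5}; by pigeonhole those values go to them, so strike 3, 5 from Nate, Jack.
Jack must be 2 (only option left). Eliminate 2 elsewhere: Carol.
No further eliminations apply; Alice can still be any of 0, 4.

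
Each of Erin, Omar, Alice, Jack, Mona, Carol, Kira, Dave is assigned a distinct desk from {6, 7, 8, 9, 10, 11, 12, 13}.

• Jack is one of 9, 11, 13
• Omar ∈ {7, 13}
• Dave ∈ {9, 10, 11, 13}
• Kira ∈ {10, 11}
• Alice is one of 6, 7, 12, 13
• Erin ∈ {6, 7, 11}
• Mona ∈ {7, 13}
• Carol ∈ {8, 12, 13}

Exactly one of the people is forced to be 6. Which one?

Erin

The 8 variables together cover exactly {6, 7, 8, 9, 10, 11, 12, 13} — 8 values for 8 variables — and 8 appears only in Carol's list, so Carol = 8.
Among the 7 still-open variables, 12 fits only Alice (and all 7 values in {6, 7, 9, 10, 11, 12, 13} must be used), so Alice = 12.
The 6 still-open variables draw from only 6 values {6, 7, 9, 10, 11, 13}, so each is used; only Erin can be 6, hence Erin = 6.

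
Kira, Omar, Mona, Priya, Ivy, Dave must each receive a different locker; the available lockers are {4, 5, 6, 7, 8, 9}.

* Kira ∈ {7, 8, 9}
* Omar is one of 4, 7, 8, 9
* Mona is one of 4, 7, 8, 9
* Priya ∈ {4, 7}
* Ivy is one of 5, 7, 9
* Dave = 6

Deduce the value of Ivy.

Dave's domain is down to {6}, so Dave = 6.
Among the 5 still-open variables, 5 fits only Ivy (and all 5 values in {4, 5, 7, 8, 9} must be used), so Ivy = 5.

5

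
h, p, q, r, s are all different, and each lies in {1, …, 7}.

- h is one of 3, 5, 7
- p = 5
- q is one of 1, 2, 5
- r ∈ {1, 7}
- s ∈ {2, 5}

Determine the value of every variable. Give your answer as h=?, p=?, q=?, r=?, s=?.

p must be 5 (only option left). Strike 5 from h, q, s.
That leaves s = 2. So q can't be 2.
q must be 1 (only option left). So r can't be 1.
r's domain is down to {7}, so r = 7. So h can't be 7.
h's domain is down to {3}, so h = 3.

h=3, p=5, q=1, r=7, s=2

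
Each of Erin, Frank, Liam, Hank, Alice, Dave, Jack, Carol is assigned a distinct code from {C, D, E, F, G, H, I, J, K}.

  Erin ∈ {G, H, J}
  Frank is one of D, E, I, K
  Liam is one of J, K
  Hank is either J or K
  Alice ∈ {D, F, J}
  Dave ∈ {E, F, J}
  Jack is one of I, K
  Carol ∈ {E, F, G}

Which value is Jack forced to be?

I

The 8 variables draw from only 8 values {D, E, F, G, H, I, J, K}, so each is used; only Erin can be H, hence Erin = H.
The 7 still-open variables together cover exactly {D, E, F, G, I, J, K} — 7 values for 7 variables — and G appears only in Carol's list, so Carol = G.
Liam and Hank share exactly the 2 values {J, K}; by pigeonhole those values go to them, so strike J, K from Frank, Alice, Dave, Jack.
So Jack = I.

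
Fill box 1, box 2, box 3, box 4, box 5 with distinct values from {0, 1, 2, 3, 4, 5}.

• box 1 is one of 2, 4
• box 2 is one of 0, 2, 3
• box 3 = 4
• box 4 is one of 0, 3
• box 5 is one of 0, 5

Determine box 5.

box 3 must be 4 (only option left). So box 1 can't be 4.
box 1 has just one choice, so box 1 = 2. So box 2 can't be 2.
The 3 still-open variables together cover exactly {0, 3, 5} — 3 values for 3 variables — and 5 appears only in box 5's list, so box 5 = 5.

5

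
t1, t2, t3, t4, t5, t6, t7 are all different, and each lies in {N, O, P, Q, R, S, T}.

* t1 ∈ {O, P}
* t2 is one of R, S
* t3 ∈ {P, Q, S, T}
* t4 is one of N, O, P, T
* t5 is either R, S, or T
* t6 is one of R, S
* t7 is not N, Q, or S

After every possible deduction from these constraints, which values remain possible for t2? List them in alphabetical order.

The 7 variables together cover exactly {N, O, P, Q, R, S, T} — 7 values for 7 variables — and N appears only in t4's list, so t4 = N.
The 6 still-open variables draw from only 6 values {O, P, Q, R, S, T}, so each is used; only t3 can be Q, hence t3 = Q.
t2 and t6 share exactly the 2 values {R, S}; by pigeonhole those values go to them, so strike R, S from t5, t7.
That leaves t5 = T. Remove T from t7.
No further eliminations apply; t2 can still be any of R, S.

R, S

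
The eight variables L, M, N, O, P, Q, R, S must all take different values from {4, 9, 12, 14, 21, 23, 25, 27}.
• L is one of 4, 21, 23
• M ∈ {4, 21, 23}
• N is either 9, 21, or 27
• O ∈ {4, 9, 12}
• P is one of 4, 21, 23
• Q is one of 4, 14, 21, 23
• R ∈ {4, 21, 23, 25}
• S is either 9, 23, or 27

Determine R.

Among the 8 variables, 12 fits only O (and all 8 values in {4, 9, 12, 14, 21, 23, 25, 27} must be used), so O = 12.
The 7 still-open variables draw from only 7 values {4, 9, 14, 21, 23, 25, 27}, so each is used; only Q can be 14, hence Q = 14.
The 6 still-open variables together cover exactly {4, 9, 21, 23, 25, 27} — 6 values for 6 variables — and 25 appears only in R's list, so R = 25.

25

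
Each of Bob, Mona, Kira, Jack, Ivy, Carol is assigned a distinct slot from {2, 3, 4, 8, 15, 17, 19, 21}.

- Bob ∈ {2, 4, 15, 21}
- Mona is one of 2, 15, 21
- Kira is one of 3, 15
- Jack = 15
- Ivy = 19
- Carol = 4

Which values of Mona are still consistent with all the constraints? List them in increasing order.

2, 21

Jack's domain is down to {15}, so Jack = 15. So Bob, Mona, Kira can't be 15.
Ivy's domain is down to {19}, so Ivy = 19.
Carol must be 4 (only option left). Remove 4 from Bob.
Kira's domain is down to {3}, so Kira = 3.
No further eliminations apply; Mona can still be any of 2, 21.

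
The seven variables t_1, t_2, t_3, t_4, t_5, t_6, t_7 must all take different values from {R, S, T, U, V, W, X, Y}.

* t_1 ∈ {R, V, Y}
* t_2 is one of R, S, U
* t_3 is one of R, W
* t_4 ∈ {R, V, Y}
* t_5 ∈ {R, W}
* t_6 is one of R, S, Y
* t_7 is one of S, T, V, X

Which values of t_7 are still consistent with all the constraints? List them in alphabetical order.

t_3 and t_5 share exactly the 2 values {R, W}; by pigeonhole those values go to them, so strike R, W from t_1, t_2, t_4, t_6.
The 2 variables t_1 and t_4 are confined to {V, Y}, which locks those values in; drop them from t_6, t_7.
t_6 has just one choice, so t_6 = S. Remove S from t_2, t_7.
t_2 has just one choice, so t_2 = U.
No further eliminations apply; t_7 can still be any of T, X.

T, X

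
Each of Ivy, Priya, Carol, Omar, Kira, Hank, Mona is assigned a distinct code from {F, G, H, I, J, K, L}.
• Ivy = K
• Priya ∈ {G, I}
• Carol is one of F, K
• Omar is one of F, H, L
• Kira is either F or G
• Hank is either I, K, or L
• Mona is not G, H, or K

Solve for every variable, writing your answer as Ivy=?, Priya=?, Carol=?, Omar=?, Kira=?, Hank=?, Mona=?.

Ivy must be K (only option left). Strike K from Carol, Hank.
That leaves Carol = F. Eliminate F elsewhere: Omar, Kira, Mona.
Kira must be G (only option left). Eliminate G elsewhere: Priya.
Priya has just one choice, so Priya = I. Strike I from Hank, Mona.
That leaves Hank = L. Strike L from Omar, Mona.
Mona's domain is down to {J}, so Mona = J.
Omar has just one choice, so Omar = H.

Ivy=K, Priya=I, Carol=F, Omar=H, Kira=G, Hank=L, Mona=J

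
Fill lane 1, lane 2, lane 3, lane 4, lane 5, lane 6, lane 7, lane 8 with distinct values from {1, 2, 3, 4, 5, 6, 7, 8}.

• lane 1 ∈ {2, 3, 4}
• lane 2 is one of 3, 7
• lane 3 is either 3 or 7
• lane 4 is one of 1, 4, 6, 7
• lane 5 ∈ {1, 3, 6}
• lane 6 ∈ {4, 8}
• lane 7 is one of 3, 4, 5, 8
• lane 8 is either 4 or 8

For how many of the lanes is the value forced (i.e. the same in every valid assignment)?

The 8 variables together cover exactly {1, 2, 3, 4, 5, 6, 7, 8} — 8 values for 8 variables — and 2 appears only in lane 1's list, so lane 1 = 2.
The 7 still-open variables draw from only 7 values {1, 3, 4, 5, 6, 7, 8}, so each is used; only lane 7 can be 5, hence lane 7 = 5.
The 2 variables lane 2 and lane 3 are confined to {3, 7}, which locks those values in; drop them from lane 4, lane 5.
The 2 variables lane 6 and lane 8 are confined to {4, 8}, which locks those values in; drop them from lane 4.
Determined: lane 1=2, lane 7=5. The other lanes each still have more than one consistent value. That makes 2.

2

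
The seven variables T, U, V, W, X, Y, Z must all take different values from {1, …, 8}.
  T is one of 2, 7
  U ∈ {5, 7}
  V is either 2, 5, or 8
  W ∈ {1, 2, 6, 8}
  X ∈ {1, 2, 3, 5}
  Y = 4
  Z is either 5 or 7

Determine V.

8

Y's domain is down to {4}, so Y = 4.
The 2 variables U and Z are confined to {5, 7}, which locks those values in; drop them from T, V, X.
That leaves T = 2. Remove 2 from V, W, X.
So V = 8.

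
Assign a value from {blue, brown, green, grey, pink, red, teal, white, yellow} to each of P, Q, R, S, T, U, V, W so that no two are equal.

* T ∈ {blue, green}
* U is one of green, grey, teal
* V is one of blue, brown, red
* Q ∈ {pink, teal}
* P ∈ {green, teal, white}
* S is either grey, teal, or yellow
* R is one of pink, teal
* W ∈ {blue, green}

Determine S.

Q and R between them cover only {pink, teal} — a naked pair. Remove those values from P, S, U.
T and W between them cover only {blue, green} — a naked pair. Remove those values from P, U, V.
P's domain is down to {white}, so P = white.
That leaves U = grey. Strike grey from S.
So S = yellow.

yellow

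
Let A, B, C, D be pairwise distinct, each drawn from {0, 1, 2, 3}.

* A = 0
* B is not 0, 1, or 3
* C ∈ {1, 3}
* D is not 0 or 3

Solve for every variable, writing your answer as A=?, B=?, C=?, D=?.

A=0, B=2, C=3, D=1

A has just one choice, so A = 0.
B's domain is down to {2}, so B = 2. Eliminate 2 elsewhere: D.
That leaves D = 1. Eliminate 1 elsewhere: C.
C must be 3 (only option left).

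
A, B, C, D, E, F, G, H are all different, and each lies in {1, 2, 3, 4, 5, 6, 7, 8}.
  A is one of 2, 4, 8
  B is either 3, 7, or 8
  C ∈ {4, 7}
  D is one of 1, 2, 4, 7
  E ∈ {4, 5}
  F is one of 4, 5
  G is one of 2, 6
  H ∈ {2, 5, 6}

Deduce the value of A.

The 8 variables draw from only 8 values {1, 2, 3, 4, 5, 6, 7, 8}, so each is used; only D can be 1, hence D = 1.
The 7 still-open variables together cover exactly {2, 3, 4, 5, 6, 7, 8} — 7 values for 7 variables — and 3 appears only in B's list, so B = 3.
Among the 6 still-open variables, 7 fits only C (and all 6 values in {2, 4, 5, 6, 7, 8} must be used), so C = 7.
The 5 still-open variables draw from only 5 values {2, 4, 5, 6, 8}, so each is used; only A can be 8, hence A = 8.

8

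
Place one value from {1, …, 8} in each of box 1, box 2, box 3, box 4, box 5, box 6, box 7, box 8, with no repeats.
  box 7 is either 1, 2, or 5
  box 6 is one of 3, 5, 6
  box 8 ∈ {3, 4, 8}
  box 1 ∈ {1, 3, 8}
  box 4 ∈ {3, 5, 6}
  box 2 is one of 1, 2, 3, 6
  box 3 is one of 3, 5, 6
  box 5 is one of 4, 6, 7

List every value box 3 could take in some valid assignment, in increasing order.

3, 5, 6

The 8 variables together cover exactly {1, 2, 3, 4, 5, 6, 7, 8} — 8 values for 8 variables — and 7 appears only in box 5's list, so box 5 = 7.
The 7 still-open variables draw from only 7 values {1, 2, 3, 4, 5, 6, 8}, so each is used; only box 8 can be 4, hence box 8 = 4.
The 6 still-open variables draw from only 6 values {1, 2, 3, 5, 6, 8}, so each is used; only box 1 can be 8, hence box 1 = 8.
The 3 variables box 3, box 4, box 6 are confined to {3, 5, 6}, which locks those values in; drop them from box 2, box 7.
No further eliminations apply; box 3 can still be any of 3, 5, 6.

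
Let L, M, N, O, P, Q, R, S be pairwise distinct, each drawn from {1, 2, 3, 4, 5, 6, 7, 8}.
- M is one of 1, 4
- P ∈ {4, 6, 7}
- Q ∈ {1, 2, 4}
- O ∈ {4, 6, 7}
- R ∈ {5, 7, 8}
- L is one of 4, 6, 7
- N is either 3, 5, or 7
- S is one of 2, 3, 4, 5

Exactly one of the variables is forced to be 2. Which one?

Q

The 8 variables together cover exactly {1, 2, 3, 4, 5, 6, 7, 8} — 8 values for 8 variables — and 8 appears only in R's list, so R = 8.
L, O, P share exactly the 3 values {4, 6, 7}; by pigeonhole those values go to them, so strike 4, 6, 7 from M, N, Q, S.
M's domain is down to {1}, so M = 1. Strike 1 from Q.
So 2 goes to Q.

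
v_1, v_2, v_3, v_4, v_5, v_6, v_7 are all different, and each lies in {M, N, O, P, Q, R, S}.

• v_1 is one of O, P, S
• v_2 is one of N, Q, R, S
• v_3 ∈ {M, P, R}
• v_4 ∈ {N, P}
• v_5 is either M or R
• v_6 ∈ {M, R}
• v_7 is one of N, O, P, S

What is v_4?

The 7 variables draw from only 7 values {M, N, O, P, Q, R, S}, so each is used; only v_2 can be Q, hence v_2 = Q.
v_5 and v_6 share exactly the 2 values {M, R}; by pigeonhole those values go to them, so strike M, R from v_3.
v_3 must be P (only option left). Eliminate P elsewhere: v_1, v_4, v_7.
So v_4 = N.

N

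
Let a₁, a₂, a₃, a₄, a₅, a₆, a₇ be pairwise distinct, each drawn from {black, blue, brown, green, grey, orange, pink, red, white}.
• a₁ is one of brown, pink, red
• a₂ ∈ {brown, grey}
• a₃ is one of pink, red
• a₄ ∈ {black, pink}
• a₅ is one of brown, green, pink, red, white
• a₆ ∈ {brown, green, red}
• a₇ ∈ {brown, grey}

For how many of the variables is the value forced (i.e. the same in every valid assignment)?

Among the 7 variables, black fits only a₄ (and all 7 values in {black, brown, green, grey, pink, red, white} must be used), so a₄ = black.
The 6 still-open variables together cover exactly {brown, green, grey, pink, red, white} — 6 values for 6 variables — and white appears only in a₅'s list, so a₅ = white.
The 5 still-open variables draw from only 5 values {brown, green, grey, pink, red}, so each is used; only a₆ can be green, hence a₆ = green.
a₂ and a₇ share exactly the 2 values {brown, grey}; by pigeonhole those values go to them, so strike brown, grey from a₁.
Determined: a₄=black, a₅=white, a₆=green. The other variables each still have more than one consistent value. That makes 3.

3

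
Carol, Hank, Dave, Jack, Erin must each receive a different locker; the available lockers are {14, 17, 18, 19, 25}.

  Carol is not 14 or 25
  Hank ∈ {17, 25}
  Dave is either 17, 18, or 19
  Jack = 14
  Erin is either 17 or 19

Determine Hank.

25

Jack must be 14 (only option left).
Among the 4 still-open variables, 25 fits only Hank (and all 4 values in {17, 18, 19, 25} must be used), so Hank = 25.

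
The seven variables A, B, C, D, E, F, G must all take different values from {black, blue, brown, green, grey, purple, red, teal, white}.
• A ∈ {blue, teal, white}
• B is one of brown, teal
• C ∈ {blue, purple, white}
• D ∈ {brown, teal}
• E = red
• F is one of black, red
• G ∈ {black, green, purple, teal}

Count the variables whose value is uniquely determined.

2

E must be red (only option left). Strike red from F.
That leaves F = black. Eliminate black elsewhere: G.
B and D between them cover only {brown, teal} — a naked pair. Remove those values from A, G.
Determined: E=red, F=black. The other variables each still have more than one consistent value. That makes 2.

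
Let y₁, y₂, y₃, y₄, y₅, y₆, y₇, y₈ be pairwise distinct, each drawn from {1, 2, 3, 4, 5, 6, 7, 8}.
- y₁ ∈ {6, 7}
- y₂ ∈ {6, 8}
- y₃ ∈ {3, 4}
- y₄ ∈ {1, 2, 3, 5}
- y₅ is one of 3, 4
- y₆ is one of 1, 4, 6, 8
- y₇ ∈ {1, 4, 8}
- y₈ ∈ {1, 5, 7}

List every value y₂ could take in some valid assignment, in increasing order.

6, 8

Among the 8 variables, 2 fits only y₄ (and all 8 values in {1, 2, 3, 4, 5, 6, 7, 8} must be used), so y₄ = 2.
The 7 still-open variables draw from only 7 values {1, 3, 4, 5, 6, 7, 8}, so each is used; only y₈ can be 5, hence y₈ = 5.
The 6 still-open variables together cover exactly {1, 3, 4, 6, 7, 8} — 6 values for 6 variables — and 7 appears only in y₁'s list, so y₁ = 7.
The 2 variables y₃ and y₅ are confined to {3, 4}, which locks those values in; drop them from y₆, y₇.
No further eliminations apply; y₂ can still be any of 6, 8.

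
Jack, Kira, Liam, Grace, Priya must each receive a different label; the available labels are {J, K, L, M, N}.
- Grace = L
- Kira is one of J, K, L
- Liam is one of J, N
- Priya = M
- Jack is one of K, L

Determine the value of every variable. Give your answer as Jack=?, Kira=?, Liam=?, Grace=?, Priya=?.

Jack=K, Kira=J, Liam=N, Grace=L, Priya=M

Grace's domain is down to {L}, so Grace = L. Strike L from Jack, Kira.
Priya has just one choice, so Priya = M.
That leaves Jack = K. So Kira can't be K.
Kira's domain is down to {J}, so Kira = J. So Liam can't be J.
Liam must be N (only option left).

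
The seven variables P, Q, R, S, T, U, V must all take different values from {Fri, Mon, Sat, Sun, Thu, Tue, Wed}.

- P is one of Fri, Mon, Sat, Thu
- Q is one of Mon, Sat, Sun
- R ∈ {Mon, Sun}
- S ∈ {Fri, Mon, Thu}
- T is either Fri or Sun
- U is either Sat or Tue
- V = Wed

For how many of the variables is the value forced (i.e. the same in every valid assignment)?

2

V's domain is down to {Wed}, so V = Wed.
The 6 still-open variables draw from only 6 values {Fri, Mon, Sat, Sun, Thu, Tue}, so each is used; only U can be Tue, hence U = Tue.
Determined: U=Tue, V=Wed. The other variables each still have more than one consistent value. That makes 2.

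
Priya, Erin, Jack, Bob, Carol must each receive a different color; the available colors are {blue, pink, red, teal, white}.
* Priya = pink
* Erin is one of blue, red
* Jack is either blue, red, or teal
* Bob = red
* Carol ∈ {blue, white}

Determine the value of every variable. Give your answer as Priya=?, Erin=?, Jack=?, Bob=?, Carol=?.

Priya=pink, Erin=blue, Jack=teal, Bob=red, Carol=white

Priya has just one choice, so Priya = pink.
Bob must be red (only option left). So Erin, Jack can't be red.
Erin's domain is down to {blue}, so Erin = blue. Remove blue from Jack, Carol.
Jack must be teal (only option left).
That leaves Carol = white.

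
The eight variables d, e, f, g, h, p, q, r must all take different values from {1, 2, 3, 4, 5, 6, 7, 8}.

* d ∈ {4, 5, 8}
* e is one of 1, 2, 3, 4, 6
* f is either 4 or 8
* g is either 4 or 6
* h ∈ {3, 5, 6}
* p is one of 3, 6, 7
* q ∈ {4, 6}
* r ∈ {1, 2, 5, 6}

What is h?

3

Among the 8 variables, 7 fits only p (and all 8 values in {1, 2, 3, 4, 5, 6, 7, 8} must be used), so p = 7.
g and q between them cover only {4, 6} — a naked pair. Remove those values from d, e, f, h, r.
f must be 8 (only option left). Remove 8 from d.
d must be 5 (only option left). Eliminate 5 elsewhere: h, r.
So h = 3.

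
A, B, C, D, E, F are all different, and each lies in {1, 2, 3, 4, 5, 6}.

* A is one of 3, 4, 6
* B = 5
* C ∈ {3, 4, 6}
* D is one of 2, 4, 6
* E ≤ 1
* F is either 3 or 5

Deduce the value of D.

B has just one choice, so B = 5. Eliminate 5 elsewhere: F.
E has just one choice, so E = 1.
F's domain is down to {3}, so F = 3. So A, C can't be 3.
The 3 still-open variables draw from only 3 values {2, 4, 6}, so each is used; only D can be 2, hence D = 2.

2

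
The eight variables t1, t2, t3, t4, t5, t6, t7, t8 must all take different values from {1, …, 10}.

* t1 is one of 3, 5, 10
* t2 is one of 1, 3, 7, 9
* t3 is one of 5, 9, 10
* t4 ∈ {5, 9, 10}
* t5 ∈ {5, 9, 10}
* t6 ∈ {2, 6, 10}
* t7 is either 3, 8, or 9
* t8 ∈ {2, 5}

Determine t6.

t3, t4, t5 between them cover only {5, 9, 10} — a naked triple. Remove those values from t1, t2, t6, t7, t8.
t1 has just one choice, so t1 = 3. Eliminate 3 elsewhere: t2, t7.
t7's domain is down to {8}, so t7 = 8.
t8's domain is down to {2}, so t8 = 2. Strike 2 from t6.
So t6 = 6.

6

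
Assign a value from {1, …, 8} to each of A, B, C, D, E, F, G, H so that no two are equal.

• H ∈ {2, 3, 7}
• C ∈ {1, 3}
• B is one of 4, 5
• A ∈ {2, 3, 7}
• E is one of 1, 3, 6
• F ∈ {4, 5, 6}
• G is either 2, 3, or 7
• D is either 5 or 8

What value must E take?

The 8 variables together cover exactly {1, 2, 3, 4, 5, 6, 7, 8} — 8 values for 8 variables — and 8 appears only in D's list, so D = 8.
A, G, H share exactly the 3 values {2, 3, 7}; by pigeonhole those values go to them, so strike 2, 3, 7 from C, E.
That leaves C = 1. Remove 1 from E.
So E = 6.

6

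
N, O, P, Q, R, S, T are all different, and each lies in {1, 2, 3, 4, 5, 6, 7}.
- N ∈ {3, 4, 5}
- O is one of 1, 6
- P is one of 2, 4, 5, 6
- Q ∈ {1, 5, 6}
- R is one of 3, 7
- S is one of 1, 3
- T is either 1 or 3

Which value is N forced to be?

4

The 7 variables draw from only 7 values {1, 2, 3, 4, 5, 6, 7}, so each is used; only P can be 2, hence P = 2.
The 6 still-open variables together cover exactly {1, 3, 4, 5, 6, 7} — 6 values for 6 variables — and 4 appears only in N's list, so N = 4.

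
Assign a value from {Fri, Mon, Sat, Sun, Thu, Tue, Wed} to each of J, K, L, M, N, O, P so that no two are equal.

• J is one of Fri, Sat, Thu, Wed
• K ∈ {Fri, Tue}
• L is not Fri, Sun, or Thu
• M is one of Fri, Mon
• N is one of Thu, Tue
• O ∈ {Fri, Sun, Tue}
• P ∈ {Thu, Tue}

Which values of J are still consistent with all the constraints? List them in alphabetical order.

The 7 variables together cover exactly {Fri, Mon, Sat, Sun, Thu, Tue, Wed} — 7 values for 7 variables — and Sun appears only in O's list, so O = Sun.
N and P share exactly the 2 values {Thu, Tue}; by pigeonhole those values go to them, so strike Thu, Tue from J, K, L.
K's domain is down to {Fri}, so K = Fri. Strike Fri from J, M.
M must be Mon (only option left). Strike Mon from L.
No further eliminations apply; J can still be any of Sat, Wed.

Sat, Wed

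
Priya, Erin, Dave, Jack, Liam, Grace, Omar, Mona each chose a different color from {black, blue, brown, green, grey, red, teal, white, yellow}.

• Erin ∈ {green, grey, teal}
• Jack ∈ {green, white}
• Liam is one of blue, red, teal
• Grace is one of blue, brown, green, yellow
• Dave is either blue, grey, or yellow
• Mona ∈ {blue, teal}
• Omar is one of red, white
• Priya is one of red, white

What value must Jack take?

green

Among the 8 variables, brown fits only Grace (and all 8 values in {blue, brown, green, grey, red, teal, white, yellow} must be used), so Grace = brown.
The 7 still-open variables together cover exactly {blue, green, grey, red, teal, white, yellow} — 7 values for 7 variables — and yellow appears only in Dave's list, so Dave = yellow.
The 6 still-open variables draw from only 6 values {blue, green, grey, red, teal, white}, so each is used; only Erin can be grey, hence Erin = grey.
The 5 still-open variables draw from only 5 values {blue, green, red, teal, white}, so each is used; only Jack can be green, hence Jack = green.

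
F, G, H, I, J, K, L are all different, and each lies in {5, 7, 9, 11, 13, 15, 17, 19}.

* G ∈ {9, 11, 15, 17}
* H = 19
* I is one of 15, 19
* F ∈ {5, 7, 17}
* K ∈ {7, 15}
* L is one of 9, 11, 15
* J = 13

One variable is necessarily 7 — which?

K

H's domain is down to {19}, so H = 19. Eliminate 19 elsewhere: I.
That leaves I = 15. Remove 15 from G, K, L.
So 7 goes to K.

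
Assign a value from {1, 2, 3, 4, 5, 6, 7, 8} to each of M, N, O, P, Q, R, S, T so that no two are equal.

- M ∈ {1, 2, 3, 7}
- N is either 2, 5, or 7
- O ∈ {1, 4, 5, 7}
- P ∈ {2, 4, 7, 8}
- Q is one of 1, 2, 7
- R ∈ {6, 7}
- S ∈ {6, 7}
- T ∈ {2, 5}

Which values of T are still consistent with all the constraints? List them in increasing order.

2, 5

The 8 variables together cover exactly {1, 2, 3, 4, 5, 6, 7, 8} — 8 values for 8 variables — and 3 appears only in M's list, so M = 3.
The 7 still-open variables together cover exactly {1, 2, 4, 5, 6, 7, 8} — 7 values for 7 variables — and 8 appears only in P's list, so P = 8.
Among the 6 still-open variables, 4 fits only O (and all 6 values in {1, 2, 4, 5, 6, 7} must be used), so O = 4.
Among the 5 still-open variables, 1 fits only Q (and all 5 values in {1, 2, 5, 6, 7} must be used), so Q = 1.
R and S between them cover only {6, 7} — a naked pair. Remove those values from N.
No further eliminations apply; T can still be any of 2, 5.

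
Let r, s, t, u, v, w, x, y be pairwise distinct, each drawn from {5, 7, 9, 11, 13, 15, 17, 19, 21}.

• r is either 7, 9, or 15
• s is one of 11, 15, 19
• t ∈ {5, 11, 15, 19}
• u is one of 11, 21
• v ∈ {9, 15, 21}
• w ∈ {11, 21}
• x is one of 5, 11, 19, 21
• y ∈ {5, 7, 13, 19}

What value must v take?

The 8 variables together cover exactly {5, 7, 9, 11, 13, 15, 19, 21} — 8 values for 8 variables — and 13 appears only in y's list, so y = 13.
Among the 7 still-open variables, 7 fits only r (and all 7 values in {5, 7, 9, 11, 15, 19, 21} must be used), so r = 7.
The 6 still-open variables draw from only 6 values {5, 9, 11, 15, 19, 21}, so each is used; only v can be 9, hence v = 9.

9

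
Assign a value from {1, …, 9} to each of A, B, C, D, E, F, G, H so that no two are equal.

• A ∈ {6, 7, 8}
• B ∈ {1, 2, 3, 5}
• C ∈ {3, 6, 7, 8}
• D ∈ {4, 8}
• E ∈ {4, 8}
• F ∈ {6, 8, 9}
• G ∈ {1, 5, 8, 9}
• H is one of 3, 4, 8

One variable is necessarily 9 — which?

D and E share exactly the 2 values {4, 8}; by pigeonhole those values go to them, so strike 4, 8 from A, C, F, G, H.
H's domain is down to {3}, so H = 3. Eliminate 3 elsewhere: B, C.
A and C share exactly the 2 values {6, 7}; by pigeonhole those values go to them, so strike 6, 7 from F.
So 9 goes to F.

F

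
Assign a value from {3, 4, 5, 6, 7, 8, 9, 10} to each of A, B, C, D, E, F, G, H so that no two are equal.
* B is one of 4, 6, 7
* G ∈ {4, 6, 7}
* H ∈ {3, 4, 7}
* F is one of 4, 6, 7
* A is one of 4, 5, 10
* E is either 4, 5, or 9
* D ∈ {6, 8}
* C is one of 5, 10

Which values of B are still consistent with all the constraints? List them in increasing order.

4, 6, 7

The 8 variables draw from only 8 values {3, 4, 5, 6, 7, 8, 9, 10}, so each is used; only H can be 3, hence H = 3.
Among the 7 still-open variables, 8 fits only D (and all 7 values in {4, 5, 6, 7, 8, 9, 10} must be used), so D = 8.
The 6 still-open variables together cover exactly {4, 5, 6, 7, 9, 10} — 6 values for 6 variables — and 9 appears only in E's list, so E = 9.
B, F, G share exactly the 3 values {4, 6, 7}; by pigeonhole those values go to them, so strike 4, 6, 7 from A.
No further eliminations apply; B can still be any of 4, 6, 7.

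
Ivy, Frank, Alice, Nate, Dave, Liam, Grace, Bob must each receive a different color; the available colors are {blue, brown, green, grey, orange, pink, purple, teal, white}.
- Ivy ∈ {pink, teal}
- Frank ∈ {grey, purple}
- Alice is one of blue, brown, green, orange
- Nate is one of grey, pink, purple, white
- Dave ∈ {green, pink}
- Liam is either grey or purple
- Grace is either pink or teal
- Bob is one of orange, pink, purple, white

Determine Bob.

orange

Ivy and Grace between them cover only {pink, teal} — a naked pair. Remove those values from Nate, Dave, Bob.
That leaves Dave = green. Remove green from Alice.
The 2 variables Frank and Liam are confined to {grey, purple}, which locks those values in; drop them from Nate, Bob.
Nate must be white (only option left). So Bob can't be white.
So Bob = orange.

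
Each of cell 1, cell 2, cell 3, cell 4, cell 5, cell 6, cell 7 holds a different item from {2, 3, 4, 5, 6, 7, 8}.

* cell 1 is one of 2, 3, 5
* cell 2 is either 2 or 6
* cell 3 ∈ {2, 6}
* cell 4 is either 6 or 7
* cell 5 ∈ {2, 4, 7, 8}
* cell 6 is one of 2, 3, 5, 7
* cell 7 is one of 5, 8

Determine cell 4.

Among the 7 variables, 4 fits only cell 5 (and all 7 values in {2, 3, 4, 5, 6, 7, 8} must be used), so cell 5 = 4.
Among the 6 still-open variables, 8 fits only cell 7 (and all 6 values in {2, 3, 5, 6, 7, 8} must be used), so cell 7 = 8.
cell 2 and cell 3 share exactly the 2 values {2, 6}; by pigeonhole those values go to them, so strike 2, 6 from cell 1, cell 4, cell 6.
So cell 4 = 7.

7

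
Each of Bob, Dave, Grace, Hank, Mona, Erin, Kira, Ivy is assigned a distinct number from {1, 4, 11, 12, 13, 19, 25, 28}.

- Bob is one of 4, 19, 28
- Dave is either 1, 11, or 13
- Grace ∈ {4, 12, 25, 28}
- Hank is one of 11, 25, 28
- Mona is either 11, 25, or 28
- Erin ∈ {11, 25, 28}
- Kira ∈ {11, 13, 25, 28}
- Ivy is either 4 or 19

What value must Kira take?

13

The 8 variables draw from only 8 values {1, 4, 11, 12, 13, 19, 25, 28}, so each is used; only Dave can be 1, hence Dave = 1.
The 7 still-open variables together cover exactly {4, 11, 12, 13, 19, 25, 28} — 7 values for 7 variables — and 12 appears only in Grace's list, so Grace = 12.
The 6 still-open variables draw from only 6 values {4, 11, 13, 19, 25, 28}, so each is used; only Kira can be 13, hence Kira = 13.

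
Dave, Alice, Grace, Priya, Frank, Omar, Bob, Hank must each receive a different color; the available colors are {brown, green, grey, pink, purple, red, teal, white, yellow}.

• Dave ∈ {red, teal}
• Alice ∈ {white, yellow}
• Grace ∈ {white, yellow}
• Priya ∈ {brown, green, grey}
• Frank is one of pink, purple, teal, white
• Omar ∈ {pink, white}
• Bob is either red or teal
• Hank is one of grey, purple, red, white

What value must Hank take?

Dave and Bob share exactly the 2 values {red, teal}; by pigeonhole those values go to them, so strike red, teal from Frank, Hank.
The 2 variables Alice and Grace are confined to {white, yellow}, which locks those values in; drop them from Frank, Omar, Hank.
Omar must be pink (only option left). Remove pink from Frank.
That leaves Frank = purple. Strike purple from Hank.
So Hank = grey.

grey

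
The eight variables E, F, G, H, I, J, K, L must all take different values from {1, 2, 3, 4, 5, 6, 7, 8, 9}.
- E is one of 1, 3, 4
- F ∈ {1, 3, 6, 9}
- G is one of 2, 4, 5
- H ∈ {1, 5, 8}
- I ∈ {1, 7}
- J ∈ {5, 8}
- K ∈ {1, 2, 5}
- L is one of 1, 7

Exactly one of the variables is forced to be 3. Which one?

I and L share exactly the 2 values {1, 7}; by pigeonhole those values go to them, so strike 1, 7 from E, F, H, K.
H and J between them cover only {5, 8} — a naked pair. Remove those values from G, K.
K has just one choice, so K = 2. Remove 2 from G.
G must be 4 (only option left). So E can't be 4.
So 3 goes to E.

E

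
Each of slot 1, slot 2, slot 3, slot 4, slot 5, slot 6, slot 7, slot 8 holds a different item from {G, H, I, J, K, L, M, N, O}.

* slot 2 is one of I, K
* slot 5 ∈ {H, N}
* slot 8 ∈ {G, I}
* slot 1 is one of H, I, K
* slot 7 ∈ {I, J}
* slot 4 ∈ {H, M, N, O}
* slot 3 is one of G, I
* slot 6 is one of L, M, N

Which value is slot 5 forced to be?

slot 3 and slot 8 share exactly the 2 values {G, I}; by pigeonhole those values go to them, so strike G, I from slot 1, slot 2, slot 7.
slot 2 must be K (only option left). Remove K from slot 1.
slot 7's domain is down to {J}, so slot 7 = J.
slot 1's domain is down to {H}, so slot 1 = H. Remove H from slot 4, slot 5.
So slot 5 = N.

N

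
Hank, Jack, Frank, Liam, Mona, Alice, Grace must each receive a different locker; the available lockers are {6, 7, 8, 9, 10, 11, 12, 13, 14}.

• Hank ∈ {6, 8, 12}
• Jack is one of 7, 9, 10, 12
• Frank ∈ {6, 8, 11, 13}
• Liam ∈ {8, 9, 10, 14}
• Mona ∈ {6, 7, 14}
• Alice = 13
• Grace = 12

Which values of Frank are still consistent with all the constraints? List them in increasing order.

Alice's domain is down to {13}, so Alice = 13. Eliminate 13 elsewhere: Frank.
That leaves Grace = 12. Eliminate 12 elsewhere: Hank, Jack.
No further eliminations apply; Frank can still be any of 6, 8, 11.

6, 8, 11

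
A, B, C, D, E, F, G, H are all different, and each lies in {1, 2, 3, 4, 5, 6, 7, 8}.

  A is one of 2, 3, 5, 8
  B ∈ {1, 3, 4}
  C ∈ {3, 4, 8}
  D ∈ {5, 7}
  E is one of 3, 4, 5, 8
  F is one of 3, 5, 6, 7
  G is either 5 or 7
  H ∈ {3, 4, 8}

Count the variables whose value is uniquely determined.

3

The 8 variables draw from only 8 values {1, 2, 3, 4, 5, 6, 7, 8}, so each is used; only B can be 1, hence B = 1.
The 7 still-open variables draw from only 7 values {2, 3, 4, 5, 6, 7, 8}, so each is used; only A can be 2, hence A = 2.
Among the 6 still-open variables, 6 fits only F (and all 6 values in {3, 4, 5, 6, 7, 8} must be used), so F = 6.
The 2 variables D and G are confined to {5, 7}, which locks those values in; drop them from E.
Determined: A=2, B=1, F=6. The other variables each still have more than one consistent value. That makes 3.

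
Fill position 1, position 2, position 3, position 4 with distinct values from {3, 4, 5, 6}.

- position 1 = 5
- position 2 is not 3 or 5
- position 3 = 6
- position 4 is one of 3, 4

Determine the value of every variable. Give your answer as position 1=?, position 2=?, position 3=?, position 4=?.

position 1=5, position 2=4, position 3=6, position 4=3

position 1's domain is down to {5}, so position 1 = 5.
position 3 has just one choice, so position 3 = 6. So position 2 can't be 6.
position 2 must be 4 (only option left). Remove 4 from position 4.
position 4 must be 3 (only option left).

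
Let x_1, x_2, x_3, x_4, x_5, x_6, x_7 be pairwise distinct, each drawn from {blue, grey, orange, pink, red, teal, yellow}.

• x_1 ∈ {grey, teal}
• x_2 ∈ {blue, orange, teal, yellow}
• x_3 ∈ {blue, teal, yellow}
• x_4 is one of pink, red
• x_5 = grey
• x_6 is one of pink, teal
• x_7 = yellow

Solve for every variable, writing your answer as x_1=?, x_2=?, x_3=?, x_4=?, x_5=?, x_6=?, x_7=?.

x_1=teal, x_2=orange, x_3=blue, x_4=red, x_5=grey, x_6=pink, x_7=yellow

x_5 has just one choice, so x_5 = grey. Remove grey from x_1.
That leaves x_7 = yellow. Eliminate yellow elsewhere: x_2, x_3.
x_1 must be teal (only option left). So x_2, x_3, x_6 can't be teal.
That leaves x_3 = blue. Eliminate blue elsewhere: x_2.
x_6 must be pink (only option left). Remove pink from x_4.
x_2's domain is down to {orange}, so x_2 = orange.
x_4 must be red (only option left).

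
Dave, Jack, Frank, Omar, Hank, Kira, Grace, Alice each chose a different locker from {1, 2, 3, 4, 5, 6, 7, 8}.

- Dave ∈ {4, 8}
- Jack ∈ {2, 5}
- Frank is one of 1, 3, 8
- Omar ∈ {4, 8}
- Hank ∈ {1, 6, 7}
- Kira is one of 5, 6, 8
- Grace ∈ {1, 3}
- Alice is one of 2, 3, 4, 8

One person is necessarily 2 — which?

Alice

The 8 variables together cover exactly {1, 2, 3, 4, 5, 6, 7, 8} — 8 values for 8 variables — and 7 appears only in Hank's list, so Hank = 7.
The 7 still-open variables draw from only 7 values {1, 2, 3, 4, 5, 6, 8}, so each is used; only Kira can be 6, hence Kira = 6.
The 6 still-open variables draw from only 6 values {1, 2, 3, 4, 5, 8}, so each is used; only Jack can be 5, hence Jack = 5.
The 5 still-open variables draw from only 5 values {1, 2, 3, 4, 8}, so each is used; only Alice can be 2, hence Alice = 2.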